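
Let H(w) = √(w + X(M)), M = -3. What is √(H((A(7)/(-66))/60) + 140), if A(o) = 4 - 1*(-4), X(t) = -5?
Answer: √(3811500 + 330*I*√34045)/165 ≈ 11.833 + 0.094507*I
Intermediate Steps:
A(o) = 8 (A(o) = 4 + 4 = 8)
H(w) = √(-5 + w) (H(w) = √(w - 5) = √(-5 + w))
√(H((A(7)/(-66))/60) + 140) = √(√(-5 + (8/(-66))/60) + 140) = √(√(-5 + (8*(-1/66))*(1/60)) + 140) = √(√(-5 - 4/33*1/60) + 140) = √(√(-5 - 1/495) + 140) = √(√(-2476/495) + 140) = √(2*I*√34045/165 + 140) = √(140 + 2*I*√34045/165)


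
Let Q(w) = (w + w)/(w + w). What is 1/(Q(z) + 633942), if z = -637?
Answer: 1/633943 ≈ 1.5774e-6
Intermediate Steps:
Q(w) = 1 (Q(w) = (2*w)/((2*w)) = (2*w)*(1/(2*w)) = 1)
1/(Q(z) + 633942) = 1/(1 + 633942) = 1/633943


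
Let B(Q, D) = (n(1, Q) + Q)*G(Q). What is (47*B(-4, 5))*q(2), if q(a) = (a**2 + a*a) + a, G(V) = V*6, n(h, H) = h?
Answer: 33840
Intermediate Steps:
G(V) = 6*V
B(Q, D) = 6*Q*(1 + Q) (B(Q, D) = (1 + Q)*(6*Q) = 6*Q*(1 + Q))
q(a) = a + 2*a**2 (q(a) = (a**2 + a**2) + a = 2*a**2 + a = a + 2*a**2)
(47*B(-4, 5))*q(2) = (47*(6*(-4)*(1 - 4)))*(2*(1 + 2*2)) = (47*(6*(-4)*(-3)))*(2*(1 + 4)) = (47*72)*(2*5) = 3384*10 = 33840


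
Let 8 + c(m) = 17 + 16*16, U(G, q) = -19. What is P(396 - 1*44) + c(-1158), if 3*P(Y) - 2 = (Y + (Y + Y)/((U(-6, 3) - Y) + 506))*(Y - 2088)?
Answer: -83609269/405 ≈ -2.0644e+5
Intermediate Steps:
P(Y) = ⅔ + (-2088 + Y)*(Y + 2*Y/(487 - Y))/3 (P(Y) = ⅔ + ((Y + (Y + Y)/((-19 - Y) + 506))*(Y - 2088))/3 = ⅔ + ((Y + (2*Y)/(487 - Y))*(-2088 + Y))/3 = ⅔ + ((Y + 2*Y/(487 - Y))*(-2088 + Y))/3 = ⅔ + ((-2088 + Y)*(Y + 2*Y/(487 - Y)))/3 = ⅔ + (-2088 + Y)*(Y + 2*Y/(487 - Y))/3)
c(m) = 265 (c(m) = -8 + (17 + 16*16) = -8 + (17 + 256) = -8 + 273 = 265)
P(396 - 1*44) + c(-1158) = (-974 + (396 - 1*44)³ - 2577*(396 - 1*44)² + 1021034*(396 - 1*44))/(3*(-487 + (396 - 1*44))) + 265 = (-974 + (396 - 44)³ - 2577*(396 - 44)² + 1021034*(396 - 44))/(3*(-487 + (396 - 44))) + 265 = (-974 + 352³ - 2577*352² + 1021034*352)/(3*(-487 + 352)) + 265 = (⅓)*(-974 + 43614208 - 2577*123904 + 359403968)/(-135) + 265 = (⅓)*(-1/135)*(-974 + 43614208 - 319300608 + 359403968) + 265 = (⅓)*(-1/135)*83716594 + 265 = -83716594/405 + 265 = -83609269/405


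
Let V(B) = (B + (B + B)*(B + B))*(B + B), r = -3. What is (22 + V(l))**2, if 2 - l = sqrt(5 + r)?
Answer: 66436 - 46560*sqrt(2) ≈ 590.22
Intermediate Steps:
l = 2 - sqrt(2) (l = 2 - sqrt(5 - 3) = 2 - sqrt(2) ≈ 0.58579)
V(B) = 2*B*(B + 4*B**2) (V(B) = (B + (2*B)*(2*B))*(2*B) = (B + 4*B**2)*(2*B) = 2*B*(B + 4*B**2))
(22 + V(l))**2 = (22 + (2 - sqrt(2))**2*(2 + 8*(2 - sqrt(2))))**2 = (22 + (2 - sqrt(2))**2*(2 + (16 - 8*sqrt(2))))**2 = (22 + (2 - sqrt(2))**2*(18 - 8*sqrt(2)))**2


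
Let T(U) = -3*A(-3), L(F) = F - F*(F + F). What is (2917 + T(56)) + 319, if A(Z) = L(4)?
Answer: 3320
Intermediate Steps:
L(F) = F - 2*F² (L(F) = F - F*2*F = F - 2*F²)
A(Z) = -28 (A(Z) = 4*(1 - 2*4) = 4*(1 - 8) = 4*(-7) = -28)
T(U) = 84 (T(U) = -3*(-28) = 84)
(2917 + T(56)) + 319 = (2917 + 84) + 319 = 3001 + 319 = 3320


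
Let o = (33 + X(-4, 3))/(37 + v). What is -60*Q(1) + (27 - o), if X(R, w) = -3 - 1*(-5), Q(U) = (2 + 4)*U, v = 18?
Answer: -3670/11 ≈ -333.64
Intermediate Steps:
Q(U) = 6*U
X(R, w) = 2 (X(R, w) = -3 + 5 = 2)
o = 7/11 (o = (33 + 2)/(37 + 18) = 35/55 = 35*(1/55) = 7/11 ≈ 0.63636)
-60*Q(1) + (27 - o) = -360 + (27 - 1*7/11) = -60*6 + (27 - 7/11) = -360 + 290/11 = -3670/11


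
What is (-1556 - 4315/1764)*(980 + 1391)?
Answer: -6518113729/1764 ≈ -3.6951e+6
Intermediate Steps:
(-1556 - 4315/1764)*(980 + 1391) = (-1556 - 4315*1/1764)*2371 = (-1556 - 4315/1764)*2371 = -2749099/1764*2371 = -6518113729/1764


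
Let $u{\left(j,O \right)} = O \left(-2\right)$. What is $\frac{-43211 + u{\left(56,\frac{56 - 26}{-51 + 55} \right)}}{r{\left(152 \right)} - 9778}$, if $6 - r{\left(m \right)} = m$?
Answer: $\frac{21613}{4962} \approx 4.3557$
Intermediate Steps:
$r{\left(m \right)} = 6 - m$
$u{\left(j,O \right)} = - 2 O$
$\frac{-43211 + u{\left(56,\frac{56 - 26}{-51 + 55} \right)}}{r{\left(152 \right)} - 9778} = \frac{-43211 - 2 \frac{56 - 26}{-51 + 55}}{\left(6 - 152\right) - 9778} = \frac{-43211 - 2 \cdot \frac{30}{4}}{\left(6 - 152\right) - 9778} = \frac{-43211 - 2 \cdot 30 \cdot \frac{1}{4}}{-146 - 9778} = \frac{-43211 - 15}{-9924} = \left(-43211 - 15\right) \left(- \frac{1}{9924}\right) = \left(-43226\right) \left(- \frac{1}{9924}\right) = \frac{21613}{4962}$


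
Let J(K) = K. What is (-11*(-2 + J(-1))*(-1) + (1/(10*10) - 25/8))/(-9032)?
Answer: 7223/1806400 ≈ 0.0039986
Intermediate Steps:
(-11*(-2 + J(-1))*(-1) + (1/(10*10) - 25/8))/(-9032) = (-11*(-2 - 1)*(-1) + (1/(10*10) - 25/8))/(-9032) = (-(-33)*(-1) + ((⅒)*(⅒) - 25*⅛))*(-1/9032) = (-11*3 + (1/100 - 25/8))*(-1/9032) = (-33 - 623/200)*(-1/9032) = -7223/200*(-1/9032) = 7223/1806400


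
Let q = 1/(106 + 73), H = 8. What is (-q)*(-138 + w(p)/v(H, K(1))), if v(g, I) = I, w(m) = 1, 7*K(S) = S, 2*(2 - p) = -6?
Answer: 131/179 ≈ 0.73184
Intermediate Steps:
p = 5 (p = 2 - ½*(-6) = 2 + 3 = 5)
K(S) = S/7
q = 1/179 ≈ 0.0055866
(-q)*(-138 + w(p)/v(H, K(1))) = (-1*1/179)*(-138 + 1/((⅐)*1)) = -(-138 + 1/(⅐))/179 = -(-138 + 1*7)/179 = -(-138 + 7)/179 = -1/179*(-131) = 131/179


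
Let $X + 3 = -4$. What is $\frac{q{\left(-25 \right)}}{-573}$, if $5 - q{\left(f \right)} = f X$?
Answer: $\frac{170}{573} \approx 0.29668$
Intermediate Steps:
$X = -7$ ($X = -3 - 4 = -7$)
$q{\left(f \right)} = 5 + 7 f$ ($q{\left(f \right)} = 5 - f \left(-7\right) = 5 - - 7 f = 5 + 7 f$)
$\frac{q{\left(-25 \right)}}{-573} = \frac{5 + 7 \left(-25\right)}{-573} = \left(5 - 175\right) \left(- \frac{1}{573}\right) = \left(-170\right) \left(- \frac{1}{573}\right) = \frac{170}{573}$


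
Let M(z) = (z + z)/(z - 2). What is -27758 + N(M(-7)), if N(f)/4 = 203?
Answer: -26946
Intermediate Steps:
M(z) = 2*z/(-2 + z) (M(z) = (2*z)/(-2 + z) = 2*z/(-2 + z))
N(f) = 812 (N(f) = 4*203 = 812)
-27758 + N(M(-7)) = -27758 + 812 = -26946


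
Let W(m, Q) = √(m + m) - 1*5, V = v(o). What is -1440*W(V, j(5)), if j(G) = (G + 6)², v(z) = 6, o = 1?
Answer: 7200 - 2880*√3 ≈ 2211.7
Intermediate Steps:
V = 6
j(G) = (6 + G)²
W(m, Q) = -5 + √2*√m (W(m, Q) = √(2*m) - 5 = √2*√m - 5 = -5 + √2*√m)
-1440*W(V, j(5)) = -1440*(-5 + √2*√6) = -1440*(-5 + 2*√3) = 7200 - 2880*√3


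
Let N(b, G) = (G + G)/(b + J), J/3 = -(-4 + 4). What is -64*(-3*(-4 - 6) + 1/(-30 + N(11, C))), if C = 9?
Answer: -74792/39 ≈ -1917.7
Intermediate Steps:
J = 0 (J = 3*(-(-4 + 4)) = 3*(-1*0) = 3*0 = 0)
N(b, G) = 2*G/b (N(b, G) = (G + G)/(b + 0) = (2*G)/b = 2*G/b)
-64*(-3*(-4 - 6) + 1/(-30 + N(11, C))) = -64*(-3*(-4 - 6) + 1/(-30 + 2*9/11)) = -64*(-3*(-10) + 1/(-30 + 2*9*(1/11))) = -64*(30 + 1/(-30 + 18/11)) = -64*(30 + 1/(-312/11)) = -64*(30 - 11/312) = -64*9349/312 = -74792/39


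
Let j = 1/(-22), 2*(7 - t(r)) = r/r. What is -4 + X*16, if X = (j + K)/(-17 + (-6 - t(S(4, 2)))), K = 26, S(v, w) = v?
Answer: -11732/649 ≈ -18.077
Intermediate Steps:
t(r) = 13/2 (t(r) = 7 - r/(2*r) = 7 - ½*1 = 7 - ½ = 13/2)
j = -1/22 ≈ -0.045455
X = -571/649 (X = (-1/22 + 26)/(-17 + (-6 - 1*13/2)) = 571/(22*(-17 + (-6 - 13/2))) = 571/(22*(-17 - 25/2)) = 571/(22*(-59/2)) = (571/22)*(-2/59) = -571/649 ≈ -0.87982)
-4 + X*16 = -4 - 571/649*16 = -4 - 9136/649 = -11732/649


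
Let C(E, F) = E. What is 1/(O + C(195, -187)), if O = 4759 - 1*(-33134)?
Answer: 1/38088 ≈ 2.6255e-5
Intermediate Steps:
O = 37893 (O = 4759 + 33134 = 37893)
1/(O + C(195, -187)) = 1/(37893 + 195) = 1/38088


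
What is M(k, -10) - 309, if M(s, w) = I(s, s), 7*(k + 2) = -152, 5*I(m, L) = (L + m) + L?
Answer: -11313/35 ≈ -323.23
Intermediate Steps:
I(m, L) = m/5 + 2*L/5 (I(m, L) = ((L + m) + L)/5 = (m + 2*L)/5 = m/5 + 2*L/5)
k = -166/7 (k = -2 + (⅐)*(-152) = -2 - 152/7 = -166/7 ≈ -23.714)
M(s, w) = 3*s/5 (M(s, w) = s/5 + 2*s/5 = 3*s/5)
M(k, -10) - 309 = (⅗)*(-166/7) - 309 = -498/35 - 309 = -11313/35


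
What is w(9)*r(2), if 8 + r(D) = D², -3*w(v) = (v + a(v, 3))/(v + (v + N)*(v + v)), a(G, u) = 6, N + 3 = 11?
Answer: 4/63 ≈ 0.063492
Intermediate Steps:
N = 8 (N = -3 + 11 = 8)
w(v) = -(6 + v)/(3*(v + 2*v*(8 + v))) (w(v) = -(v + 6)/(3*(v + (v + 8)*(v + v))) = -(6 + v)/(3*(v + (8 + v)*(2*v))) = -(6 + v)/(3*(v + 2*v*(8 + v))))
r(D) = -8 + D²
w(9)*r(2) = ((⅓)*(-6 - 1*9)/(9*(17 + 2*9)))*(-8 + 2²) = ((⅓)*(⅑)*(-6 - 9)/(17 + 18))*(-8 + 4) = ((⅓)*(⅑)*(-15)/35)*(-4) = ((⅓)*(⅑)*(1/35)*(-15))*(-4) = -1/63*(-4) = 4/63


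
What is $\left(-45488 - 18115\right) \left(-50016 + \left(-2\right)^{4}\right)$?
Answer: $3180150000$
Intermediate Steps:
$\left(-45488 - 18115\right) \left(-50016 + \left(-2\right)^{4}\right) = - 63603 \left(-50016 + 16\right) = \left(-63603\right) \left(-50000\right) = 3180150000$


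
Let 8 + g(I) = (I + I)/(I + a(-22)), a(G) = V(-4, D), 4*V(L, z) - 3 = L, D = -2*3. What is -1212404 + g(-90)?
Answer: -437680012/361 ≈ -1.2124e+6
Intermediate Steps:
D = -6
V(L, z) = 3/4 + L/4
a(G) = -1/4 (a(G) = 3/4 + (1/4)*(-4) = 3/4 - 1 = -1/4)
g(I) = -8 + 2*I/(-1/4 + I) (g(I) = -8 + (I + I)/(I - 1/4) = -8 + (2*I)/(-1/4 + I) = -8 + 2*I/(-1/4 + I))
-1212404 + g(-90) = -1212404 + 8*(1 - 3*(-90))/(-1 + 4*(-90)) = -1212404 + 8*(1 + 270)/(-1 - 360) = -1212404 + 8*271/(-361) = -1212404 + 8*(-1/361)*271 = -1212404 - 2168/361 = -437680012/361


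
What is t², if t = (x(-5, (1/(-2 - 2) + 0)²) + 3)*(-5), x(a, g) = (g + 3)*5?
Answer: 2146225/256 ≈ 8383.7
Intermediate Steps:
x(a, g) = 15 + 5*g (x(a, g) = (3 + g)*5 = 15 + 5*g)
t = -1465/16 (t = ((15 + 5*(1/(-2 - 2) + 0)²) + 3)*(-5) = ((15 + 5*(1/(-4) + 0)²) + 3)*(-5) = ((15 + 5*(-¼ + 0)²) + 3)*(-5) = ((15 + 5*(-¼)²) + 3)*(-5) = ((15 + 5*(1/16)) + 3)*(-5) = ((15 + 5/16) + 3)*(-5) = (245/16 + 3)*(-5) = (293/16)*(-5) = -1465/16 ≈ -91.563)
t² = (-1465/16)² = 2146225/256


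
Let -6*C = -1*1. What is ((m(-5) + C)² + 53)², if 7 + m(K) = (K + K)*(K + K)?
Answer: 98840443321/1296 ≈ 7.6266e+7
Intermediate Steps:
m(K) = -7 + 4*K² (m(K) = -7 + (K + K)*(K + K) = -7 + (2*K)*(2*K) = -7 + 4*K²)
C = ⅙ (C = -(-1)/6 = -⅙*(-1) = ⅙ ≈ 0.16667)
((m(-5) + C)² + 53)² = (((-7 + 4*(-5)²) + ⅙)² + 53)² = (((-7 + 4*25) + ⅙)² + 53)² = (((-7 + 100) + ⅙)² + 53)² = ((93 + ⅙)² + 53)² = ((559/6)² + 53)² = (312481/36 + 53)² = (314389/36)² = 98840443321/1296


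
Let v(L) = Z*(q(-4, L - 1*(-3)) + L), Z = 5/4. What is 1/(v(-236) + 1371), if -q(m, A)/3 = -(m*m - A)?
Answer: 4/8039 ≈ 0.00049757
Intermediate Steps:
Z = 5/4 (Z = 5*(¼) = 5/4 ≈ 1.2500)
q(m, A) = -3*A + 3*m² (q(m, A) = -(-3)*(m*m - A) = -(-3)*(m² - A) = -3*(A - m²) = -3*A + 3*m²)
v(L) = 195/4 - 5*L/2 (v(L) = 5*((-3*(L - 1*(-3)) + 3*(-4)²) + L)/4 = 5*((-3*(L + 3) + 3*16) + L)/4 = 5*((-3*(3 + L) + 48) + L)/4 = 5*(((-9 - 3*L) + 48) + L)/4 = 5*((39 - 3*L) + L)/4 = 5*(39 - 2*L)/4 = 195/4 - 5*L/2)
1/(v(-236) + 1371) = 1/((195/4 - 5/2*(-236)) + 1371) = 1/((195/4 + 590) + 1371) = 1/(2555/4 + 1371) = 1/(8039/4) = 4/8039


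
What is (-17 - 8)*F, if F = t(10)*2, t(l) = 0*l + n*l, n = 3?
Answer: -1500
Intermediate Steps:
t(l) = 3*l (t(l) = 0*l + 3*l = 0 + 3*l = 3*l)
F = 60 (F = (3*10)*2 = 30*2 = 60)
(-17 - 8)*F = (-17 - 8)*60 = -25*60 = -1500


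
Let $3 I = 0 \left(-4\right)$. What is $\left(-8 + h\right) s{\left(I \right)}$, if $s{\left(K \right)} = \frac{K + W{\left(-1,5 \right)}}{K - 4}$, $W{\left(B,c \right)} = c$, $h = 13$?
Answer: $- \frac{25}{4} \approx -6.25$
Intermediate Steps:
$I = 0$ ($I = \frac{0 \left(-4\right)}{3} = \frac{1}{3} \cdot 0 = 0$)
$s{\left(K \right)} = \frac{5 + K}{-4 + K}$ ($s{\left(K \right)} = \frac{K + 5}{K - 4} = \frac{5 + K}{-4 + K}$)
$\left(-8 + h\right) s{\left(I \right)} = \left(-8 + 13\right) \frac{5 + 0}{-4 + 0} = 5 \frac{1}{-4} \cdot 5 = 5 \left(\left(- \frac{1}{4}\right) 5\right) = 5 \left(- \frac{5}{4}\right) = - \frac{25}{4}$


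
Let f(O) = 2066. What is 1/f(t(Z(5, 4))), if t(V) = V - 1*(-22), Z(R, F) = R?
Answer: 1/2066 ≈ 0.00048403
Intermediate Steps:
t(V) = 22 + V (t(V) = V + 22 = 22 + V)
1/f(t(Z(5, 4))) = 1/2066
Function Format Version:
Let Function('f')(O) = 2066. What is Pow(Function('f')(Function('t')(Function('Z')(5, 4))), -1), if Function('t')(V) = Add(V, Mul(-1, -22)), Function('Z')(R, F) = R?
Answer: Rational(1, 2066) ≈ 0.00048403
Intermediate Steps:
Function('t')(V) = Add(22, V) (Function('t')(V) = Add(V, 22) = Add(22, V))
Pow(Function('f')(Function('t')(Function('Z')(5, 4))), -1) = Pow(2066, -1) = Rational(1, 2066)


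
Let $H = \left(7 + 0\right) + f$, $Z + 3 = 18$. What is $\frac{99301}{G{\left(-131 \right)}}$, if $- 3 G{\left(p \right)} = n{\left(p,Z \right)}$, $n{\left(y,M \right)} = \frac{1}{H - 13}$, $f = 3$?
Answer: $893709$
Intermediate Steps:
$Z = 15$ ($Z = -3 + 18 = 15$)
$H = 10$ ($H = \left(7 + 0\right) + 3 = 7 + 3 = 10$)
$n{\left(y,M \right)} = - \frac{1}{3}$ ($n{\left(y,M \right)} = \frac{1}{10 - 13} = \frac{1}{-3} = - \frac{1}{3}$)
$G{\left(p \right)} = \frac{1}{9}$ ($G{\left(p \right)} = \left(- \frac{1}{3}\right) \left(- \frac{1}{3}\right) = \frac{1}{9}$)
$\frac{99301}{G{\left(-131 \right)}} = 99301 \frac{1}{\frac{1}{9}} = 99301 \cdot 9 = 893709$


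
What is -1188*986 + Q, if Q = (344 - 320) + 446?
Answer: -1170898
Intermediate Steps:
Q = 470 (Q = 24 + 446 = 470)
-1188*986 + Q = -1188*986 + 470 = -1171368 + 470 = -1170898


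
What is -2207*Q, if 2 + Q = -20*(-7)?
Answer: -304566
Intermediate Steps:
Q = 138 (Q = -2 - 20*(-7) = -2 + 140 = 138)
-2207*Q = -2207*138 = -304566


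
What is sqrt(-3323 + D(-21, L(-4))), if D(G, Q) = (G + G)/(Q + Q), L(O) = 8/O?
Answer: 5*I*sqrt(530)/2 ≈ 57.554*I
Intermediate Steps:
D(G, Q) = G/Q (D(G, Q) = (2*G)/((2*Q)) = (2*G)*(1/(2*Q)) = G/Q)
sqrt(-3323 + D(-21, L(-4))) = sqrt(-3323 - 21/(8/(-4))) = sqrt(-3323 - 21/(8*(-1/4))) = sqrt(-3323 - 21/(-2)) = sqrt(-3323 - 21*(-1/2)) = sqrt(-3323 + 21/2) = sqrt(-6625/2) = 5*I*sqrt(530)/2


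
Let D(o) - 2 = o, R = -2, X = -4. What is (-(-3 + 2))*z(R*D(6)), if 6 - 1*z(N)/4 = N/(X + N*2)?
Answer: 200/9 ≈ 22.222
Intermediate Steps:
D(o) = 2 + o
z(N) = 24 - 4*N/(-4 + 2*N) (z(N) = 24 - 4*N/(-4 + N*2) = 24 - 4*N/(-4 + 2*N))
(-(-3 + 2))*z(R*D(6)) = (-(-3 + 2))*(2*(-24 + 11*(-2*(2 + 6)))/(-2 - 2*(2 + 6))) = (-1*(-1))*(2*(-24 + 11*(-2*8))/(-2 - 2*8)) = 1*(2*(-24 + 11*(-16))/(-2 - 16)) = 1*(2*(-24 - 176)/(-18)) = 1*(2*(-1/18)*(-200)) = 1*(200/9) = 200/9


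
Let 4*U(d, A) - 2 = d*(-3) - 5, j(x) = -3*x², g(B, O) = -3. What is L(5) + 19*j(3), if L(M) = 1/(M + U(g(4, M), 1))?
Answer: -6667/13 ≈ -512.85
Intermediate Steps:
U(d, A) = -¾ - 3*d/4 (U(d, A) = ½ + (d*(-3) - 5)/4 = ½ + (-3*d - 5)/4 = ½ + (-5 - 3*d)/4 = ½ + (-5/4 - 3*d/4) = -¾ - 3*d/4)
L(M) = 1/(3/2 + M) (L(M) = 1/(M + (-¾ - ¾*(-3))) = 1/(M + (-¾ + 9/4)) = 1/(M + 3/2) = 1/(3/2 + M))
L(5) + 19*j(3) = 2/(3 + 2*5) + 19*(-3*3²) = 2/(3 + 10) + 19*(-3*9) = 2/13 + 19*(-27) = 2*(1/13) - 513 = 2/13 - 513 = -6667/13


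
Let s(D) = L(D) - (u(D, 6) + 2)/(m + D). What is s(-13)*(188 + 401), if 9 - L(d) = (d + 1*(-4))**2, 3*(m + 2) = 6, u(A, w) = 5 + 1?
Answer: -2139248/13 ≈ -1.6456e+5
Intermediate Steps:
u(A, w) = 6
m = 0 (m = -2 + (1/3)*6 = -2 + 2 = 0)
L(d) = 9 - (-4 + d)**2 (L(d) = 9 - (d + 1*(-4))**2 = 9 - (d - 4)**2 = 9 - (-4 + d)**2)
s(D) = 9 - (-4 + D)**2 - 8/D (s(D) = (9 - (-4 + D)**2) - (6 + 2)/(0 + D) = (9 - (-4 + D)**2) - 8/D = 9 - (-4 + D)**2 - 8/D)
s(-13)*(188 + 401) = (9 - (-4 - 13)**2 - 8/(-13))*(188 + 401) = (9 - 1*(-17)**2 - 8*(-1/13))*589 = (9 - 1*289 + 8/13)*589 = (9 - 289 + 8/13)*589 = -3632/13*589 = -2139248/13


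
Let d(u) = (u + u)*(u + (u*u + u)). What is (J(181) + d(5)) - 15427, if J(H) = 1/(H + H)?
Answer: -5457873/362 ≈ -15077.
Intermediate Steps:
J(H) = 1/(2*H)
d(u) = 2*u*(u² + 2*u) (d(u) = (2*u)*(u + (u² + u)) = (2*u)*(u + (u + u²)) = (2*u)*(u² + 2*u) = 2*u*(u² + 2*u))
(J(181) + d(5)) - 15427 = ((½)/181 + 2*5²*(2 + 5)) - 15427 = ((½)*(1/181) + 2*25*7) - 15427 = (1/362 + 350) - 15427 = 126701/362 - 15427 = -5457873/362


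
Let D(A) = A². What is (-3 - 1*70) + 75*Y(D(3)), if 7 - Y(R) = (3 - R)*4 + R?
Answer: 1577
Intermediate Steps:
Y(R) = -5 + 3*R (Y(R) = 7 - ((3 - R)*4 + R) = 7 - ((12 - 4*R) + R) = 7 - (12 - 3*R) = 7 + (-12 + 3*R) = -5 + 3*R)
(-3 - 1*70) + 75*Y(D(3)) = (-3 - 1*70) + 75*(-5 + 3*3²) = (-3 - 70) + 75*(-5 + 3*9) = -73 + 75*(-5 + 27) = -73 + 75*22 = -73 + 1650 = 1577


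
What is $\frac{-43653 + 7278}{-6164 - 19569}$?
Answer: $\frac{36375}{25733} \approx 1.4136$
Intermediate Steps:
$\frac{-43653 + 7278}{-6164 - 19569} = - \frac{36375}{-25733} = \left(-36375\right) \left(- \frac{1}{25733}\right) = \frac{36375}{25733}$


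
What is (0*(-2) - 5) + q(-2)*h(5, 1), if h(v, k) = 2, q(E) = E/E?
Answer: -3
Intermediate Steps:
q(E) = 1
(0*(-2) - 5) + q(-2)*h(5, 1) = (0*(-2) - 5) + 1*2 = (0 - 5) + 2 = -5 + 2 = -3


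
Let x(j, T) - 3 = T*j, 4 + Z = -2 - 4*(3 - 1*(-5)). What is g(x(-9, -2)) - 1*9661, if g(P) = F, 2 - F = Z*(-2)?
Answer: -9735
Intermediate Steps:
Z = -38 (Z = -4 + (-2 - 4*(3 - 1*(-5))) = -4 + (-2 - 4*(3 + 5)) = -4 + (-2 - 4*8) = -4 + (-2 - 32) = -4 - 34 = -38)
x(j, T) = 3 + T*j
F = -74 (F = 2 - (-38)*(-2) = 2 - 1*76 = 2 - 76 = -74)
g(P) = -74
g(x(-9, -2)) - 1*9661 = -74 - 1*9661 = -74 - 9661 = -9735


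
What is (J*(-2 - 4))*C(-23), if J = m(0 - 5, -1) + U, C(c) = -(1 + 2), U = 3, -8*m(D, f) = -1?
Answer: 225/4 ≈ 56.250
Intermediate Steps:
m(D, f) = ⅛ (m(D, f) = -⅛*(-1) = ⅛)
C(c) = -3 (C(c) = -1*3 = -3)
J = 25/8 (J = ⅛ + 3 = 25/8 ≈ 3.1250)
(J*(-2 - 4))*C(-23) = (25*(-2 - 4)/8)*(-3) = ((25/8)*(-6))*(-3) = -75/4*(-3) = 225/4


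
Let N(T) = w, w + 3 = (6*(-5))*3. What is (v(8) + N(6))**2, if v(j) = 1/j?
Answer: 552049/64 ≈ 8625.8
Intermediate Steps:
w = -93 (w = -3 + (6*(-5))*3 = -3 - 30*3 = -3 - 90 = -93)
N(T) = -93
(v(8) + N(6))**2 = (1/8 - 93)**2 = (-743/8)**2 = 552049/64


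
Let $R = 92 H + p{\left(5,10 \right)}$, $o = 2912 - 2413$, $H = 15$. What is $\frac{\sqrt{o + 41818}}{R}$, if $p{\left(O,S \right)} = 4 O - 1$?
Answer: $\frac{\sqrt{42317}}{1399} \approx 0.14704$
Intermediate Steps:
$p{\left(O,S \right)} = -1 + 4 O$
$o = 499$
$R = 1399$ ($R = 92 \cdot 15 + \left(-1 + 4 \cdot 5\right) = 1380 + \left(-1 + 20\right) = 1380 + 19 = 1399$)
$\frac{\sqrt{o + 41818}}{R} = \frac{\sqrt{499 + 41818}}{1399} = \sqrt{42317} \cdot \frac{1}{1399} = \frac{\sqrt{42317}}{1399}$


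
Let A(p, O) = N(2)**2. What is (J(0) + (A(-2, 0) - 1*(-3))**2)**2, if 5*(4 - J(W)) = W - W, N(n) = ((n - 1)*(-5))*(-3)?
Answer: 2702752144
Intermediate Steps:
N(n) = -15 + 15*n (N(n) = ((-1 + n)*(-5))*(-3) = (5 - 5*n)*(-3) = -15 + 15*n)
A(p, O) = 225 (A(p, O) = (-15 + 15*2)**2 = (-15 + 30)**2 = 15**2 = 225)
J(W) = 4 (J(W) = 4 - (W - W)/5 = 4 - 1/5*0 = 4 + 0 = 4)
(J(0) + (A(-2, 0) - 1*(-3))**2)**2 = (4 + (225 - 1*(-3))**2)**2 = (4 + (225 + 3)**2)**2 = (4 + 228**2)**2 = (4 + 51984)**2 = 51988**2 = 2702752144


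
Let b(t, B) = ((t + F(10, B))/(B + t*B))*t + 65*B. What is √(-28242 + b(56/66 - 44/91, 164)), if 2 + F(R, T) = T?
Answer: I*√4478122311603733434642/504681177 ≈ 132.6*I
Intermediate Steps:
F(R, T) = -2 + T
b(t, B) = 65*B + t*(-2 + B + t)/(B + B*t) (b(t, B) = ((t + (-2 + B))/(B + t*B))*t + 65*B = ((-2 + B + t)/(B + B*t))*t + 65*B = t*(-2 + B + t)/(B + B*t) + 65*B = 65*B + t*(-2 + B + t)/(B + B*t))
√(-28242 + b(56/66 - 44/91, 164)) = √(-28242 + ((56/66 - 44/91)² + 65*164² + (56/66 - 44/91)*(-2 + 164) + 65*(56/66 - 44/91)*164²)/(164*(1 + (56/66 - 44/91)))) = √(-28242 + ((56*(1/66) - 44*1/91)² + 65*26896 + (56*(1/66) - 44*1/91)*162 + 65*(56*(1/66) - 44*1/91)*26896)/(164*(1 + (56*(1/66) - 44*1/91)))) = √(-28242 + ((28/33 - 44/91)² + 1748240 + (28/33 - 44/91)*162 + 65*(28/33 - 44/91)*26896)/(164*(1 + (28/33 - 44/91)))) = √(-28242 + ((1096/3003)² + 1748240 + (1096/3003)*162 + 65*(1096/3003)*26896)/(164*(1 + 1096/3003))) = √(-28242 + (1201216/9018009 + 1748240 + 59184/1001 + 147390080/231)/(164*(4099/3003))) = √(-28242 + (1/164)*(3003/4099)*(21520139777152/9018009)) = √(-28242 + 5380034944288/504681177) = √(-8873170856546/504681177) = I*√4478122311603733434642/504681177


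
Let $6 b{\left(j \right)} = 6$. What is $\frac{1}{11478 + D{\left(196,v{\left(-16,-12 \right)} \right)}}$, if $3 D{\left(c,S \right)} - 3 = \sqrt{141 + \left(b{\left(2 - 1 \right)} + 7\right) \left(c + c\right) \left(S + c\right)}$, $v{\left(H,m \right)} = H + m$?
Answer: $\frac{34437}{395126660} - \frac{\sqrt{526989}}{395126660} \approx 8.5317 \cdot 10^{-5}$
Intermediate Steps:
$b{\left(j \right)} = 1$ ($b{\left(j \right)} = \frac{1}{6} \cdot 6 = 1$)
$D{\left(c,S \right)} = 1 + \frac{\sqrt{141 + 16 c \left(S + c\right)}}{3}$ ($D{\left(c,S \right)} = 1 + \frac{\sqrt{141 + \left(1 + 7\right) \left(c + c\right) \left(S + c\right)}}{3} = 1 + \frac{\sqrt{141 + 8 \cdot 2 c \left(S + c\right)}}{3} = 1 + \frac{\sqrt{141 + 16 c \left(S + c\right)}}{3}$)
$\frac{1}{11478 + D{\left(196,v{\left(-16,-12 \right)} \right)}} = \frac{1}{11478 + \left(1 + \frac{\sqrt{141 + 16 \cdot 196^{2} + 16 \left(-16 - 12\right) 196}}{3}\right)} = \frac{1}{11478 + \left(1 + \frac{\sqrt{141 + 16 \cdot 38416 + 16 \left(-28\right) 196}}{3}\right)} = \frac{1}{11478 + \left(1 + \frac{\sqrt{141 + 614656 - 87808}}{3}\right)} = \frac{1}{11478 + \left(1 + \frac{\sqrt{526989}}{3}\right)} = \frac{1}{11479 + \frac{\sqrt{526989}}{3}}$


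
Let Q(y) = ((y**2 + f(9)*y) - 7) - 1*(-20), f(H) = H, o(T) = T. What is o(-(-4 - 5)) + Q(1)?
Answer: 32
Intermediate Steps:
Q(y) = 13 + y**2 + 9*y (Q(y) = ((y**2 + 9*y) - 7) - 1*(-20) = (-7 + y**2 + 9*y) + 20 = 13 + y**2 + 9*y)
o(-(-4 - 5)) + Q(1) = -(-4 - 5) + (13 + 1**2 + 9*1) = -1*(-9) + (13 + 1 + 9) = 9 + 23 = 32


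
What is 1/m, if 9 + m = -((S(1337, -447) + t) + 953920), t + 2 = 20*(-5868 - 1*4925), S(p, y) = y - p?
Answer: -1/736283 ≈ -1.3582e-6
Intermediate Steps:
t = -215862 (t = -2 + 20*(-5868 - 1*4925) = -2 + 20*(-5868 - 4925) = -2 + 20*(-10793) = -2 - 215860 = -215862)
m = -736283 (m = -9 - (((-447 - 1*1337) - 215862) + 953920) = -9 - (((-447 - 1337) - 215862) + 953920) = -9 - ((-1784 - 215862) + 953920) = -9 - (-217646 + 953920) = -9 - 1*736274 = -9 - 736274 = -736283)
1/m = 1/(-736283) = -1/736283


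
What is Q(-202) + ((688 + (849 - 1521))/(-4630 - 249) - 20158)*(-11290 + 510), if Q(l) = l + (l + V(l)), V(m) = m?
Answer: 151459960538/697 ≈ 2.1730e+8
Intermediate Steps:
Q(l) = 3*l (Q(l) = l + (l + l) = l + 2*l = 3*l)
Q(-202) + ((688 + (849 - 1521))/(-4630 - 249) - 20158)*(-11290 + 510) = 3*(-202) + ((688 + (849 - 1521))/(-4630 - 249) - 20158)*(-11290 + 510) = -606 + ((688 - 672)/(-4879) - 20158)*(-10780) = -606 + (16*(-1/4879) - 20158)*(-10780) = -606 + (-16/4879 - 20158)*(-10780) = -606 - 98350898/4879*(-10780) = -606 + 151460382920/697 = 151459960538/697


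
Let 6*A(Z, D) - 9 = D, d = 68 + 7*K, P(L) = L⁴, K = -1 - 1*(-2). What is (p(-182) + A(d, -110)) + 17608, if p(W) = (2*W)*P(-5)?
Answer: -1259453/6 ≈ -2.0991e+5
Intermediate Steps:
K = 1 (K = -1 + 2 = 1)
d = 75 (d = 68 + 7*1 = 68 + 7 = 75)
p(W) = 1250*W (p(W) = (2*W)*(-5)⁴ = (2*W)*625 = 1250*W)
A(Z, D) = 3/2 + D/6
(p(-182) + A(d, -110)) + 17608 = (1250*(-182) + (3/2 + (⅙)*(-110))) + 17608 = (-227500 + (3/2 - 55/3)) + 17608 = (-227500 - 101/6) + 17608 = -1365101/6 + 17608 = -1259453/6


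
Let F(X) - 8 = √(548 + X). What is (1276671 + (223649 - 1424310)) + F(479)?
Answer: 76018 + √1027 ≈ 76050.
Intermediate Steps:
F(X) = 8 + √(548 + X)
(1276671 + (223649 - 1424310)) + F(479) = (1276671 + (223649 - 1424310)) + (8 + √(548 + 479)) = (1276671 - 1200661) + (8 + √1027) = 76010 + (8 + √1027) = 76018 + √1027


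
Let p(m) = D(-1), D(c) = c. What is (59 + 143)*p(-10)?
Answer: -202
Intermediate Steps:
p(m) = -1
(59 + 143)*p(-10) = (59 + 143)*(-1) = 202*(-1) = -202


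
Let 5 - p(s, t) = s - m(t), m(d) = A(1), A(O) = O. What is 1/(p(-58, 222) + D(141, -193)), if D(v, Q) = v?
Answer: 1/205 ≈ 0.0048781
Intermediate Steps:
m(d) = 1
p(s, t) = 6 - s (p(s, t) = 5 - (s - 1*1) = 5 - (s - 1) = 5 - (-1 + s) = 5 + (1 - s) = 6 - s)
1/(p(-58, 222) + D(141, -193)) = 1/((6 - 1*(-58)) + 141) = 1/((6 + 58) + 141) = 1/(64 + 141) = 1/205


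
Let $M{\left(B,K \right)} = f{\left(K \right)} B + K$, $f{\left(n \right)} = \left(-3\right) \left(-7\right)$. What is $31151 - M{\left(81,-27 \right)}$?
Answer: $29477$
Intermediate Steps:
$f{\left(n \right)} = 21$
$M{\left(B,K \right)} = K + 21 B$ ($M{\left(B,K \right)} = 21 B + K = K + 21 B$)
$31151 - M{\left(81,-27 \right)} = 31151 - \left(-27 + 21 \cdot 81\right) = 31151 - \left(-27 + 1701\right) = 31151 - 1674 = 29477$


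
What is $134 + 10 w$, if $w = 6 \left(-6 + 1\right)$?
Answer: $-166$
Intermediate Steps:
$w = -30$ ($w = 6 \left(-5\right) = -30$)
$134 + 10 w = 134 + 10 \left(-30\right) = 134 - 300 = -166$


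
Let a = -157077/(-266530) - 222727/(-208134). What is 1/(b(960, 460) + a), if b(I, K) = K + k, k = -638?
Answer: -13868488755/2445576875483 ≈ -0.0056708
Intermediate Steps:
b(I, K) = -638 + K (b(I, K) = K - 638 = -638 + K)
a = 23014122907/13868488755 (a = -157077*(-1/266530) - 222727*(-1/208134) = 157077/266530 + 222727/208134 = 23014122907/13868488755 ≈ 1.6595)
1/(b(960, 460) + a) = 1/((-638 + 460) + 23014122907/13868488755) = 1/(-178 + 23014122907/13868488755) = 1/(-2445576875483/13868488755) = -13868488755/2445576875483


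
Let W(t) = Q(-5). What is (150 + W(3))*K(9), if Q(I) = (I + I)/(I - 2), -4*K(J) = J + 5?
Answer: -530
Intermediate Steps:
K(J) = -5/4 - J/4 (K(J) = -(J + 5)/4 = -(5 + J)/4 = -5/4 - J/4)
Q(I) = 2*I/(-2 + I) (Q(I) = (2*I)/(-2 + I) = 2*I/(-2 + I))
W(t) = 10/7 (W(t) = 2*(-5)/(-2 - 5) = 2*(-5)/(-7) = 2*(-5)*(-⅐) = 10/7)
(150 + W(3))*K(9) = (150 + 10/7)*(-5/4 - ¼*9) = 1060*(-5/4 - 9/4)/7 = (1060/7)*(-7/2) = -530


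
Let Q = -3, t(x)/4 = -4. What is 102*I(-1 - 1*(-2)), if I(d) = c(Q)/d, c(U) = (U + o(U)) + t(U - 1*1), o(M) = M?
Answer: -2244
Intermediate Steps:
t(x) = -16 (t(x) = 4*(-4) = -16)
c(U) = -16 + 2*U (c(U) = (U + U) - 16 = 2*U - 16 = -16 + 2*U)
I(d) = -22/d (I(d) = (-16 + 2*(-3))/d = (-16 - 6)/d = -22/d)
102*I(-1 - 1*(-2)) = 102*(-22/(-1 - 1*(-2))) = 102*(-22/(-1 + 2)) = 102*(-22/1) = 102*(-22*1) = 102*(-22) = -2244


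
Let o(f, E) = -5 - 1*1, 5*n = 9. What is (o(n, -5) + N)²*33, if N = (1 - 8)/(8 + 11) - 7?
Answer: 2129028/361 ≈ 5897.6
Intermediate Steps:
n = 9/5 (n = (⅕)*9 = 9/5 ≈ 1.8000)
o(f, E) = -6 (o(f, E) = -5 - 1 = -6)
N = -140/19 (N = -7/19 - 7 = -140/19 ≈ -7.3684)
(o(n, -5) + N)²*33 = (-6 - 140/19)²*33 = (-254/19)²*33 = (64516/361)*33 = 2129028/361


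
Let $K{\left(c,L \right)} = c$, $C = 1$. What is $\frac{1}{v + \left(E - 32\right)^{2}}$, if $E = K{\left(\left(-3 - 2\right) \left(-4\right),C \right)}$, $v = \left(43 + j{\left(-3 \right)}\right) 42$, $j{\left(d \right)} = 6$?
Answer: $\frac{1}{2202} \approx 0.00045413$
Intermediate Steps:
$v = 2058$ ($v = \left(43 + 6\right) 42 = 49 \cdot 42 = 2058$)
$E = 20$ ($E = \left(-3 - 2\right) \left(-4\right) = \left(-5\right) \left(-4\right) = 20$)
$\frac{1}{v + \left(E - 32\right)^{2}} = \frac{1}{2058 + \left(20 - 32\right)^{2}} = \frac{1}{2058 + \left(-12\right)^{2}} = \frac{1}{2058 + 144} = \frac{1}{2202}$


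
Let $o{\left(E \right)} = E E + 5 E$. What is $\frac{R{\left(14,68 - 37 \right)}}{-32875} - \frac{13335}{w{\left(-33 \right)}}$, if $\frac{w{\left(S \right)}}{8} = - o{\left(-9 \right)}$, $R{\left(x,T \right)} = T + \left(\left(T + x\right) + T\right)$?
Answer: $\frac{146119103}{3156000} \approx 46.299$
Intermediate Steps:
$o{\left(E \right)} = E^{2} + 5 E$
$R{\left(x,T \right)} = x + 3 T$ ($R{\left(x,T \right)} = T + \left(x + 2 T\right) = x + 3 T$)
$w{\left(S \right)} = -288$ ($w{\left(S \right)} = 8 \left(- \left(-9\right) \left(5 - 9\right)\right) = 8 \left(- \left(-9\right) \left(-4\right)\right) = 8 \left(\left(-1\right) 36\right) = 8 \left(-36\right) = -288$)
$\frac{R{\left(14,68 - 37 \right)}}{-32875} - \frac{13335}{w{\left(-33 \right)}} = \frac{14 + 3 \left(68 - 37\right)}{-32875} - \frac{13335}{-288} = \left(14 + 3 \cdot 31\right) \left(- \frac{1}{32875}\right) - - \frac{4445}{96} = \left(14 + 93\right) \left(- \frac{1}{32875}\right) + \frac{4445}{96} = 107 \left(- \frac{1}{32875}\right) + \frac{4445}{96} = - \frac{107}{32875} + \frac{4445}{96} = \frac{146119103}{3156000}$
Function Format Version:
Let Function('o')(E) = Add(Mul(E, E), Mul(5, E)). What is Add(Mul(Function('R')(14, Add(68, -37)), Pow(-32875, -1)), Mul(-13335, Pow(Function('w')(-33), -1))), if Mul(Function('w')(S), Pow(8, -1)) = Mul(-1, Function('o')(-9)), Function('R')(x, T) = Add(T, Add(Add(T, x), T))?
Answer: Rational(146119103, 3156000) ≈ 46.299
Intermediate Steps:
Function('o')(E) = Add(Pow(E, 2), Mul(5, E))
Function('R')(x, T) = Add(x, Mul(3, T)) (Function('R')(x, T) = Add(T, Add(x, Mul(2, T))) = Add(x, Mul(3, T)))
Function('w')(S) = -288 (Function('w')(S) = Mul(8, Mul(-1, Mul(-9, Add(5, -9)))) = Mul(8, Mul(-1, Mul(-9, -4))) = Mul(8, Mul(-1, 36)) = Mul(8, -36) = -288)
Add(Mul(Function('R')(14, Add(68, -37)), Pow(-32875, -1)), Mul(-13335, Pow(Function('w')(-33), -1))) = Add(Mul(Add(14, Mul(3, Add(68, -37))), Pow(-32875, -1)), Mul(-13335, Pow(-288, -1))) = Add(Mul(Add(14, Mul(3, 31)), Rational(-1, 32875)), Mul(-13335, Rational(-1, 288))) = Add(Mul(Add(14, 93), Rational(-1, 32875)), Rational(4445, 96)) = Add(Mul(107, Rational(-1, 32875)), Rational(4445, 96)) = Add(Rational(-107, 32875), Rational(4445, 96)) = Rational(146119103, 3156000)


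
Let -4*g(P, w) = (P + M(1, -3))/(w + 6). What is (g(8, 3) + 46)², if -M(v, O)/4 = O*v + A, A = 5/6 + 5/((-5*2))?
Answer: 1507984/729 ≈ 2068.6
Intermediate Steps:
A = ⅓ (A = 5*(⅙) + 5/(-10) = ⅚ + 5*(-⅒) = ⅚ - ½ = ⅓ ≈ 0.33333)
M(v, O) = -4/3 - 4*O*v (M(v, O) = -4*(O*v + ⅓) = -4*(⅓ + O*v) = -4/3 - 4*O*v)
g(P, w) = -(32/3 + P)/(4*(6 + w)) (g(P, w) = -(P + (-4/3 - 4*(-3)*1))/(4*(w + 6)) = -(P + (-4/3 + 12))/(4*(6 + w)) = -(P + 32/3)/(4*(6 + w)) = -(32/3 + P)/(4*(6 + w)))
(g(8, 3) + 46)² = ((-32 - 3*8)/(12*(6 + 3)) + 46)² = ((1/12)*(-32 - 24)/9 + 46)² = ((1/12)*(⅑)*(-56) + 46)² = (-14/27 + 46)² = (1228/27)² = 1507984/729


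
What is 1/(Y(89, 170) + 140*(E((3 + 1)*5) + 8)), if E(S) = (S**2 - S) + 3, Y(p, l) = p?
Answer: 1/54829 ≈ 1.8239e-5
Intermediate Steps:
E(S) = 3 + S**2 - S
1/(Y(89, 170) + 140*(E((3 + 1)*5) + 8)) = 1/(89 + 140*((3 + ((3 + 1)*5)**2 - (3 + 1)*5) + 8)) = 1/(89 + 140*((3 + (4*5)**2 - 4*5) + 8)) = 1/(89 + 140*((3 + 20**2 - 1*20) + 8)) = 1/(89 + 140*((3 + 400 - 20) + 8)) = 1/(89 + 140*(383 + 8)) = 1/(89 + 140*391) = 1/(89 + 54740) = 1/54829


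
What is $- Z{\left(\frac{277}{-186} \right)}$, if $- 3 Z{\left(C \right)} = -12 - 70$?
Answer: $- \frac{82}{3} \approx -27.333$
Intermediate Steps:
$Z{\left(C \right)} = \frac{82}{3}$ ($Z{\left(C \right)} = - \frac{-12 - 70}{3} = \left(- \frac{1}{3}\right) \left(-82\right) = \frac{82}{3}$)
$- Z{\left(\frac{277}{-186} \right)} = \left(-1\right) \frac{82}{3} = - \frac{82}{3}$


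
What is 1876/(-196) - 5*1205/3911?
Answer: -304212/27377 ≈ -11.112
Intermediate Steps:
1876/(-196) - 5*1205/3911 = 1876*(-1/196) - 6025*1/3911 = -67/7 - 6025/3911 = -304212/27377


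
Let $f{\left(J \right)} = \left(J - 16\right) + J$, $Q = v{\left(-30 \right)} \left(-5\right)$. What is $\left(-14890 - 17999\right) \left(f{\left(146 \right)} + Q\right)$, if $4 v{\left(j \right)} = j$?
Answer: $- \frac{20621403}{2} \approx -1.0311 \cdot 10^{7}$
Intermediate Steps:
$v{\left(j \right)} = \frac{j}{4}$
$Q = \frac{75}{2}$ ($Q = \frac{1}{4} \left(-30\right) \left(-5\right) = \left(- \frac{15}{2}\right) \left(-5\right) = \frac{75}{2} \approx 37.5$)
$f{\left(J \right)} = -16 + 2 J$ ($f{\left(J \right)} = \left(J - 16\right) + J = \left(-16 + J\right) + J = -16 + 2 J$)
$\left(-14890 - 17999\right) \left(f{\left(146 \right)} + Q\right) = \left(-14890 - 17999\right) \left(\left(-16 + 2 \cdot 146\right) + \frac{75}{2}\right) = - 32889 \left(\left(-16 + 292\right) + \frac{75}{2}\right) = - 32889 \left(276 + \frac{75}{2}\right) = \left(-32889\right) \frac{627}{2} = - \frac{20621403}{2}$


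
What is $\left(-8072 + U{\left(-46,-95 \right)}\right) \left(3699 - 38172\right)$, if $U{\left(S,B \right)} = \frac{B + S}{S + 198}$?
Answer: $\frac{42301301205}{152} \approx 2.783 \cdot 10^{8}$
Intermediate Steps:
$U{\left(S,B \right)} = \frac{B + S}{198 + S}$
$\left(-8072 + U{\left(-46,-95 \right)}\right) \left(3699 - 38172\right) = \left(-8072 + \frac{-95 - 46}{198 - 46}\right) \left(3699 - 38172\right) = \left(-8072 + \frac{1}{152} \left(-141\right)\right) \left(3699 - 38172\right) = \left(-8072 + \frac{1}{152} \left(-141\right)\right) \left(-34473\right) = \left(-8072 - \frac{141}{152}\right) \left(-34473\right) = \left(- \frac{1227085}{152}\right) \left(-34473\right) = \frac{42301301205}{152}$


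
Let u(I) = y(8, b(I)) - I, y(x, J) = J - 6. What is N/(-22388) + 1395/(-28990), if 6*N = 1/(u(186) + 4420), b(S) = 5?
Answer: -79321157047/1648401619176 ≈ -0.048120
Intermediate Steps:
y(x, J) = -6 + J
u(I) = -1 - I (u(I) = (-6 + 5) - I = -1 - I)
N = 1/25398 (N = 1/(6*((-1 - 1*186) + 4420)) = 1/(6*((-1 - 186) + 4420)) = 1/(6*(-187 + 4420)) = (⅙)/4233 = (⅙)*(1/4233) = 1/25398 ≈ 3.9373e-5)
N/(-22388) + 1395/(-28990) = (1/25398)/(-22388) + 1395/(-28990) = (1/25398)*(-1/22388) + 1395*(-1/28990) = -1/568610424 - 279/5798 = -79321157047/1648401619176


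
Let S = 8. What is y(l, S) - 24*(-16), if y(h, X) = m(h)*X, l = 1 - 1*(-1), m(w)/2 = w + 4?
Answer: 480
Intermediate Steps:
m(w) = 8 + 2*w (m(w) = 2*(w + 4) = 2*(4 + w) = 8 + 2*w)
l = 2 (l = 1 + 1 = 2)
y(h, X) = X*(8 + 2*h) (y(h, X) = (8 + 2*h)*X = X*(8 + 2*h))
y(l, S) - 24*(-16) = 2*8*(4 + 2) - 24*(-16) = 2*8*6 + 384 = 96 + 384 = 480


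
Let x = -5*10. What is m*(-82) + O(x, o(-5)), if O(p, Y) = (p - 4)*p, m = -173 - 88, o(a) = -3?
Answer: 24102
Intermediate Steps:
x = -50
m = -261
O(p, Y) = p*(-4 + p) (O(p, Y) = (-4 + p)*p = p*(-4 + p))
m*(-82) + O(x, o(-5)) = -261*(-82) - 50*(-4 - 50) = 21402 - 50*(-54) = 21402 + 2700 = 24102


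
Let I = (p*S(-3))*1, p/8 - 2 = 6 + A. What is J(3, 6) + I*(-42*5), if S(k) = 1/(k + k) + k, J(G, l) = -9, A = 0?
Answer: 42551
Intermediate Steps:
S(k) = k + 1/(2*k) (S(k) = 1/(2*k) + k = k + 1/(2*k))
p = 64 (p = 16 + 8*(6 + 0) = 16 + 8*6 = 16 + 48 = 64)
I = -608/3 (I = (64*(-3 + (½)/(-3)))*1 = (64*(-3 + (½)*(-⅓)))*1 = (64*(-3 - ⅙))*1 = (64*(-19/6))*1 = -608/3*1 = -608/3 ≈ -202.67)
J(3, 6) + I*(-42*5) = -9 - (-8512)*5 = -9 - 608/3*(-210) = -9 + 42560 = 42551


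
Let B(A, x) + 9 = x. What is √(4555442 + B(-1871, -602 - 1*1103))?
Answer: 32*√4447 ≈ 2133.9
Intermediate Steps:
B(A, x) = -9 + x
√(4555442 + B(-1871, -602 - 1*1103)) = √(4555442 + (-9 + (-602 - 1*1103))) = √(4555442 + (-9 + (-602 - 1103))) = √(4555442 + (-9 - 1705)) = √(4555442 - 1714) = √4553728 = 32*√4447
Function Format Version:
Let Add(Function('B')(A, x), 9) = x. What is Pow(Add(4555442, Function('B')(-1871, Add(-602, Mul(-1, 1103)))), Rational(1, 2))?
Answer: Mul(32, Pow(4447, Rational(1, 2))) ≈ 2133.9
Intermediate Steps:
Function('B')(A, x) = Add(-9, x)
Pow(Add(4555442, Function('B')(-1871, Add(-602, Mul(-1, 1103)))), Rational(1, 2)) = Pow(Add(4555442, Add(-9, Add(-602, Mul(-1, 1103)))), Rational(1, 2)) = Pow(Add(4555442, Add(-9, Add(-602, -1103))), Rational(1, 2)) = Pow(Add(4555442, Add(-9, -1705)), Rational(1, 2)) = Pow(Add(4555442, -1714), Rational(1, 2)) = Pow(4553728, Rational(1, 2)) = Mul(32, Pow(4447, Rational(1, 2)))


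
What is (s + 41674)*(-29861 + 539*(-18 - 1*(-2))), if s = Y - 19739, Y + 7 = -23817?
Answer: 72698165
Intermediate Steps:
Y = -23824 (Y = -7 - 23817 = -23824)
s = -43563 (s = -23824 - 19739 = -43563)
(s + 41674)*(-29861 + 539*(-18 - 1*(-2))) = (-43563 + 41674)*(-29861 + 539*(-18 - 1*(-2))) = -1889*(-29861 + 539*(-18 + 2)) = -1889*(-29861 + 539*(-16)) = -1889*(-29861 - 8624) = -1889*(-38485) = 72698165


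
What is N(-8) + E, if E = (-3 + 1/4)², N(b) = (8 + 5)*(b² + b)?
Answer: 11769/16 ≈ 735.56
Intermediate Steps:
N(b) = 13*b + 13*b² (N(b) = 13*(b + b²) = 13*b + 13*b²)
E = 121/16 (E = (-3 + ¼)² = (-11/4)² = 121/16 ≈ 7.5625)
N(-8) + E = 13*(-8)*(1 - 8) + 121/16 = 13*(-8)*(-7) + 121/16 = 728 + 121/16 = 11769/16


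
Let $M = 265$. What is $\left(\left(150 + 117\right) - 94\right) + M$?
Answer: $438$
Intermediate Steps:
$\left(\left(150 + 117\right) - 94\right) + M = \left(\left(150 + 117\right) - 94\right) + 265 = \left(267 - 94\right) + 265 = 173 + 265 = 438$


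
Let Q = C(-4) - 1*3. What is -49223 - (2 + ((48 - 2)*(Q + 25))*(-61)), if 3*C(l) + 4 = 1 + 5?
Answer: 43133/3 ≈ 14378.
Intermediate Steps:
C(l) = ⅔ (C(l) = -4/3 + (1 + 5)/3 = -4/3 + (⅓)*6 = -4/3 + 2 = ⅔)
Q = -7/3 (Q = ⅔ - 1*3 = ⅔ - 3 = -7/3 ≈ -2.3333)
-49223 - (2 + ((48 - 2)*(Q + 25))*(-61)) = -49223 - (2 + ((48 - 2)*(-7/3 + 25))*(-61)) = -49223 - (2 + (46*(68/3))*(-61)) = -49223 - (2 + (3128/3)*(-61)) = -49223 - (2 - 190808/3) = -49223 - 1*(-190802/3) = -49223 + 190802/3 = 43133/3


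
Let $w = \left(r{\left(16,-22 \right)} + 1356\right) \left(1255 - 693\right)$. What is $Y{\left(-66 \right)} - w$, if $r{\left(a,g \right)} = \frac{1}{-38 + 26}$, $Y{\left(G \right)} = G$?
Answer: $- \frac{4572547}{6} \approx -7.6209 \cdot 10^{5}$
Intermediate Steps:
$r{\left(a,g \right)} = - \frac{1}{12}$ ($r{\left(a,g \right)} = \frac{1}{-12} = - \frac{1}{12}$)
$w = \frac{4572151}{6}$ ($w = \left(- \frac{1}{12} + 1356\right) \left(1255 - 693\right) = \frac{16271}{12} \cdot 562 = \frac{4572151}{6} \approx 7.6203 \cdot 10^{5}$)
$Y{\left(-66 \right)} - w = -66 - \frac{4572151}{6} = - \frac{4572547}{6}$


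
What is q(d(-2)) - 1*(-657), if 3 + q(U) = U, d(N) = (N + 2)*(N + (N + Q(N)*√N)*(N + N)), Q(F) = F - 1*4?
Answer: 654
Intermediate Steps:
Q(F) = -4 + F (Q(F) = F - 4 = -4 + F)
d(N) = (2 + N)*(N + 2*N*(N + √N*(-4 + N))) (d(N) = (N + 2)*(N + (N + (-4 + N)*√N)*(N + N)) = (2 + N)*(N + (N + √N*(-4 + N))*(2*N)) = (2 + N)*(N + 2*N*(N + √N*(-4 + N))))
q(U) = -3 + U
q(d(-2)) - 1*(-657) = (-3 + (2*(-2) + 2*(-2)³ + 5*(-2)² + 2*(-2)^(5/2)*(-4 - 2) + 4*(-2)^(3/2)*(-4 - 2))) - 1*(-657) = (-3 + (-4 + 2*(-8) + 5*4 + 2*(4*I*√2)*(-6) + 4*(-2*I*√2)*(-6))) + 657 = (-3 + (-4 - 16 + 20 - 48*I*√2 + 48*I*√2)) + 657 = (-3 + 0) + 657 = -3 + 657 = 654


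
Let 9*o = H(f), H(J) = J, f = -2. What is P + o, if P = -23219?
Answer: -208973/9 ≈ -23219.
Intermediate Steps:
o = -2/9 (o = (⅑)*(-2) = -2/9 ≈ -0.22222)
P + o = -23219 - 2/9 = -208973/9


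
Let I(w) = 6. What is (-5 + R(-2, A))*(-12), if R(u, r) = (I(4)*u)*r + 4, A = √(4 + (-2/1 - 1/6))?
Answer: 12 + 24*√66 ≈ 206.98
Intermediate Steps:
A = √66/6 (A = √(4 + (-2*1 - 1*⅙)) = √(4 + (-2 - ⅙)) = √(4 - 13/6) = √(11/6) = √66/6 ≈ 1.3540)
R(u, r) = 4 + 6*r*u (R(u, r) = (6*u)*r + 4 = 6*r*u + 4 = 4 + 6*r*u)
(-5 + R(-2, A))*(-12) = (-5 + (4 + 6*(√66/6)*(-2)))*(-12) = (-5 + (4 - 2*√66))*(-12) = (-1 - 2*√66)*(-12) = 12 + 24*√66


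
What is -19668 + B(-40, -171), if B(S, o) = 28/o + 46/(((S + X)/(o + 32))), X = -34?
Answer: -123893785/6327 ≈ -19582.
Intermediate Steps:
B(S, o) = 28/o + 46*(32 + o)/(-34 + S) (B(S, o) = 28/o + 46/(((S - 34)/(o + 32))) = 28/o + 46/(((-34 + S)/(32 + o))) = 28/o + 46*((32 + o)/(-34 + S)) = 28/o + 46*(32 + o)/(-34 + S))
-19668 + B(-40, -171) = -19668 + 2*(-476 + 14*(-40) + 23*(-171)² + 736*(-171))/(-171*(-34 - 40)) = -19668 + 2*(-1/171)*(-476 - 560 + 23*29241 - 125856)/(-74) = -19668 + 2*(-1/171)*(-1/74)*(-476 - 560 + 672543 - 125856) = -19668 + 2*(-1/171)*(-1/74)*545651 = -19668 + 545651/6327 = -123893785/6327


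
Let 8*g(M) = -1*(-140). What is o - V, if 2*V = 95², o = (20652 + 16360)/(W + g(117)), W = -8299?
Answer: -149629123/33126 ≈ -4517.0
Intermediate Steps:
g(M) = 35/2 (g(M) = (-1*(-140))/8 = (⅛)*140 = 35/2)
o = -74024/16563 (o = (20652 + 16360)/(-8299 + 35/2) = 37012/(-16563/2) = 37012*(-2/16563) = -74024/16563 ≈ -4.4692)
V = 9025/2 (V = (½)*95² = (½)*9025 = 9025/2 ≈ 4512.5)
o - V = -74024/16563 - 1*9025/2 = -74024/16563 - 9025/2 = -149629123/33126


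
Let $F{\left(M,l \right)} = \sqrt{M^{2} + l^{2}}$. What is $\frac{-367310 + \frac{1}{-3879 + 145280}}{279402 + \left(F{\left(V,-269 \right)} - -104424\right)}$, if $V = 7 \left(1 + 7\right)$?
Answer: $- \frac{1172656193554602}{1225383750780787} + \frac{51938001309 \sqrt{75497}}{20831523763273379} \approx -0.95629$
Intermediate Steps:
$V = 56$ ($V = 7 \cdot 8 = 56$)
$\frac{-367310 + \frac{1}{-3879 + 145280}}{279402 + \left(F{\left(V,-269 \right)} - -104424\right)} = \frac{-367310 + \frac{1}{-3879 + 145280}}{279402 + \left(\sqrt{56^{2} + \left(-269\right)^{2}} - -104424\right)} = \frac{-367310 + \frac{1}{141401}}{279402 + \left(\sqrt{3136 + 72361} + 104424\right)} = \frac{-367310 + \frac{1}{141401}}{279402 + \left(\sqrt{75497} + 104424\right)} = - \frac{51938001309}{141401 \left(279402 + \left(104424 + \sqrt{75497}\right)\right)} = - \frac{51938001309}{141401 \left(383826 + \sqrt{75497}\right)}$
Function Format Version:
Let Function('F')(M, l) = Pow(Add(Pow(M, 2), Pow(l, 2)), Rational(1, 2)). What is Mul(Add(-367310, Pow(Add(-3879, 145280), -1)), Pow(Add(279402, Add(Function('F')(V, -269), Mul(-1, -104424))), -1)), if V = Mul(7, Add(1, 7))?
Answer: Add(Rational(-1172656193554602, 1225383750780787), Mul(Rational(51938001309, 20831523763273379), Pow(75497, Rational(1, 2)))) ≈ -0.95629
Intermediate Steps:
V = 56 (V = Mul(7, 8) = 56)
Mul(Add(-367310, Pow(Add(-3879, 145280), -1)), Pow(Add(279402, Add(Function('F')(V, -269), Mul(-1, -104424))), -1)) = Mul(Add(-367310, Pow(Add(-3879, 145280), -1)), Pow(Add(279402, Add(Pow(Add(Pow(56, 2), Pow(-269, 2)), Rational(1, 2)), Mul(-1, -104424))), -1)) = Mul(Add(-367310, Pow(141401, -1)), Pow(Add(279402, Add(Pow(Add(3136, 72361), Rational(1, 2)), 104424)), -1)) = Mul(Add(-367310, Rational(1, 141401)), Pow(Add(279402, Add(Pow(75497, Rational(1, 2)), 104424)), -1)) = Mul(Rational(-51938001309, 141401), Pow(Add(279402, Add(104424, Pow(75497, Rational(1, 2)))), -1)) = Mul(Rational(-51938001309, 141401), Pow(Add(383826, Pow(75497, Rational(1, 2))), -1))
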